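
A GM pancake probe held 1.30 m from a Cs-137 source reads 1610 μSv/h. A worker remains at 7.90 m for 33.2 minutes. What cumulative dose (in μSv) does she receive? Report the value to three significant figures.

24.1 μSv

By the inverse-square law, rate at 7.90 m:
1610 × (1.30/7.90)² = 1610 × 0.02708 = 43.60 μSv/h.
Dose = rate × time = 43.60 μSv/h × 0.5533 h = 24.12 μSv.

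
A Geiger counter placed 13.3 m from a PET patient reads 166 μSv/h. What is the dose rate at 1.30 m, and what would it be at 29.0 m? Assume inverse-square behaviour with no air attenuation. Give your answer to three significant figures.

17400 μSv/h; 34.9 μSv/h

Intensity scales as (d₁/d₂)², so
At 1.30 m: (13.3/1.30)² = 104.7, so 166 × 104.7 = 17380 μSv/h
At 29.0 m: (1.30/29.0)² = 0.002010, so 17380 × 0.002010 = 34.93 μSv/h.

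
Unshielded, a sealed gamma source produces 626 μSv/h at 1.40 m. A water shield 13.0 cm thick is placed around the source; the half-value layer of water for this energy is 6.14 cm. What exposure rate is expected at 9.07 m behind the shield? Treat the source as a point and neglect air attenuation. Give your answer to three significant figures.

3.44 μSv/h

Distance alone: (1.40/9.07)² = 0.02383, so 626 × 0.02383 = 14.92 μSv/h.
Shield: 13.0/6.14 = 2.117 half-value layers → attenuation 2^(−2.117) = 0.2305.
Combined: 14.92 × 0.2305 = 3.439 μSv/h.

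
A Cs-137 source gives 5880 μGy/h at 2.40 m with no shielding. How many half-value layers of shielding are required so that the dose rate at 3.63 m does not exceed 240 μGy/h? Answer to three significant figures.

At 3.63 m, distance alone gives (2.40/3.63)² = 0.4371, so 5880 × 0.4371 = 2570 μGy/h.
Further attenuation needed: 2570/240 = 10.71.
n = log₂(10.71) = 3.421 half-value layers.

3.42 half-value layers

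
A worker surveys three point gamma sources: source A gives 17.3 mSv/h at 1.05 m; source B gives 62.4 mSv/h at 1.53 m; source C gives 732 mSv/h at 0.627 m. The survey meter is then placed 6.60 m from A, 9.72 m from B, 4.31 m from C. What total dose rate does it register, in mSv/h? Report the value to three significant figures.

Each source contributes Iᵢ·(dᵢ/rᵢ)²; contributions add.
A: 17.3 × (1.05/6.60)² = 0.4379 mSv/h
B: 62.4 × (1.53/9.72)² = 1.546 mSv/h
C: 732 × (0.627/4.31)² = 15.49 mSv/h
Total = 0.4379 + 1.546 + 15.49 = 17.47 mSv/h.

17.5 mSv/h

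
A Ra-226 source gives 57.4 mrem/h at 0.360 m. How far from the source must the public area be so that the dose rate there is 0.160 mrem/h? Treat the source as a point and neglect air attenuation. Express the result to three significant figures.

6.82 m

Using I₁d₁² = I₂d₂², d₂ = d₁·√(I₁/I₂).
I₁/I₂ = 57.4/0.160 = 358.8, so d₂ = 0.360 × √358.8 = 6.819 m.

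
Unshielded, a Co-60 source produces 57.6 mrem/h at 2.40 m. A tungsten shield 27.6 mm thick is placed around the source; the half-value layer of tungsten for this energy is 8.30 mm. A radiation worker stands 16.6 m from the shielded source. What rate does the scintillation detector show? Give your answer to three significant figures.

0.120 mrem/h

Distance alone: 57.6 × (2.40/16.6)² = 57.6 × 0.02090 = 1.204 mrem/h.
Shield: 27.6/8.30 = 3.325 half-value layers → attenuation 2^(−3.325) = 0.09979.
Combined: 1.204 × 0.09979 = 0.1201 mrem/h.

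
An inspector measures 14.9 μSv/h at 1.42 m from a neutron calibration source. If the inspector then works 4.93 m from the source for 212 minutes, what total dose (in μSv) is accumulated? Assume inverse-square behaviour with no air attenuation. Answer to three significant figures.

4.37 μSv

Since intensity falls as 1/r², rate at 4.93 m:
14.9 × (1.42/4.93)² = 14.9 × 0.08296 = 1.236 μSv/h.
Dose = rate × time = 1.236 μSv/h × 3.533 h = 4.367 μSv.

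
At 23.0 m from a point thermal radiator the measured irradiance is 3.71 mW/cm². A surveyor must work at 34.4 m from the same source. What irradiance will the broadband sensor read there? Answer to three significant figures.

Applying the 1/r² law, scaling from 23.0 m to 34.4 m:
3.71 × (23.0/34.4)² = 3.71 × 0.4470 = 1.658 mW/cm².

1.66 mW/cm²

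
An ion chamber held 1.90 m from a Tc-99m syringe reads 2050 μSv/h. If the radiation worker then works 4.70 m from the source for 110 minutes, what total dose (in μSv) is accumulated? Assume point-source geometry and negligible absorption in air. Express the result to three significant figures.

614 μSv

Intensity scales as (d₁/d₂)², so rate at 4.70 m:
(1.90/4.70)² = 0.1634, so 2050 × 0.1634 = 335.0 μSv/h.
Dose = rate × time = 335.0 μSv/h × 1.833 h = 614.1 μSv.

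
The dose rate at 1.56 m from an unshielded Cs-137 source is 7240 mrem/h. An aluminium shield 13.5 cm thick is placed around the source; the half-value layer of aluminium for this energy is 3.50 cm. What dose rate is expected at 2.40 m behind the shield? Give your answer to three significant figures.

Distance alone: 7240 × (1.56/2.40)² = 7240 × 0.4225 = 3059 mrem/h.
Shield: 13.5/3.50 = 3.857 half-value layers → attenuation 2^(−3.857) = 0.06901.
Combined: 3059 × 0.06901 = 211.1 mrem/h.

211 mrem/h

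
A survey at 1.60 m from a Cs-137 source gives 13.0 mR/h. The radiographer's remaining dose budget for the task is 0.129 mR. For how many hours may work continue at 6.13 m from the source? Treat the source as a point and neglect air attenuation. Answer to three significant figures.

Intensity scales as (d₁/d₂)², so rate at 6.13 m:
13.0 × (1.60/6.13)² = 13.0 × 0.06813 = 0.8857 mR/h.
Stay time = 0.129 mR ÷ 0.8857 mR/h = 0.1456 h.

0.146 h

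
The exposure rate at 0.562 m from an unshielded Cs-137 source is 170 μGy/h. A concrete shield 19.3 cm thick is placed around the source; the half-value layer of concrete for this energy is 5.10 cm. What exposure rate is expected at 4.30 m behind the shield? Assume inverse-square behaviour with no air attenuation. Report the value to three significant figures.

0.211 μGy/h

Distance alone: (0.562/4.30)² = 0.01708, so 170 × 0.01708 = 2.904 μGy/h.
Shield: 19.3/5.10 = 3.784 half-value layers → attenuation 2^(−3.784) = 0.07259.
Combined: 2.904 × 0.07259 = 0.2108 μGy/h.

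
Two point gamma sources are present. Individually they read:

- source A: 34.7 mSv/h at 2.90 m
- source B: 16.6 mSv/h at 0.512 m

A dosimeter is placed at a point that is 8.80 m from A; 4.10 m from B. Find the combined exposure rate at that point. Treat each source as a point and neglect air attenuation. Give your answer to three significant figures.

4.03 mSv/h

By superposition, sum each source's inverse-square contribution:
A: 34.7 × (2.90/8.80)² = 3.768 mSv/h
B: 16.6 × (0.512/4.10)² = 0.2589 mSv/h
Total = 3.768 + 0.2589 = 4.027 mSv/h.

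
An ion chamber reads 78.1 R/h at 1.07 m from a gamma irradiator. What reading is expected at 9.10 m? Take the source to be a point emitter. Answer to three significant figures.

1.08 R/h

Applying the 1/r² law, the rate at 9.10 m is
78.1 × (1.07/9.10)² = 78.1 × 0.01383 = 1.080 R/h.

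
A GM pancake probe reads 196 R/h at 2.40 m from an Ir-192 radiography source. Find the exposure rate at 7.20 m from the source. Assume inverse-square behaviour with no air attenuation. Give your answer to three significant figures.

Intensity scales as (d₁/d₂)², so the rate at 7.20 m is
196 × (2.40/7.20)² = 196 × 0.1111 = 21.78 R/h.

21.8 R/h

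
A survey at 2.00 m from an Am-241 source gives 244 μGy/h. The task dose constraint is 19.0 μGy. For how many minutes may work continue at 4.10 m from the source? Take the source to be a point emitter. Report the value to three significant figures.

19.6 min

Applying the 1/r² law, rate at 4.10 m:
(2.00/4.10)² = 0.2380, so 244 × 0.2380 = 58.07 μGy/h.
Stay time = 19.0 μGy ÷ 58.07 μGy/h = 0.3272 h = 19.63 min.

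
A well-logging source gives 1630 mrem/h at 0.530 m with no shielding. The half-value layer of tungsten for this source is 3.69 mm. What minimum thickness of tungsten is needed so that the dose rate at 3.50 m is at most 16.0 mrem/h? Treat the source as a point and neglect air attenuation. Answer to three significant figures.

4.52 mm

At 3.50 m, distance alone gives 1630 × (0.530/3.50)² = 1630 × 0.02293 = 37.38 mrem/h.
Further attenuation needed: 37.38/16.0 = 2.336.
n = log₂(2.336) = 1.224 half-value layers.
Thickness = 1.224 × 3.69 mm = 4.517 mm.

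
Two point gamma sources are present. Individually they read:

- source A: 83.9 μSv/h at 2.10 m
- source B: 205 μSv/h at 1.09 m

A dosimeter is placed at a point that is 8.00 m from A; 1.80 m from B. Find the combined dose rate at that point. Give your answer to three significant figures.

Each source contributes Iᵢ·(dᵢ/rᵢ)²; contributions add.
A: 83.9 × (2.10/8.00)² = 5.781 μSv/h
B: 205 × (1.09/1.80)² = 75.17 μSv/h
Total = 5.781 + 75.17 = 80.95 μSv/h.

81.0 μSv/h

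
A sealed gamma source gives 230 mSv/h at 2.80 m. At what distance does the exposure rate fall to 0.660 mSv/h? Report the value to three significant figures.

52.3 m

By the inverse-square law, d₂ = d₁·√(I₁/I₂).
I₁/I₂ = 230/0.660 = 348.5, so d₂ = 2.80 × √348.5 = 52.27 m.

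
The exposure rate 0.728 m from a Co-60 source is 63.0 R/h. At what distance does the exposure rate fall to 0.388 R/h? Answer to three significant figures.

Since intensity falls as 1/r², d₂ = d₁·√(I₁/I₂).
I₁/I₂ = 63.0/0.388 = 162.4, so d₂ = 0.728 × √162.4 = 9.277 m.

9.28 m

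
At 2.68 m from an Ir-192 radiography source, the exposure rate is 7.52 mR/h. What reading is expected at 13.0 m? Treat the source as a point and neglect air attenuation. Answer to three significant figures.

0.320 mR/h

Using I₁d₁² = I₂d₂², the rate at 13.0 m is
(2.68/13.0)² = 0.04250, so 7.52 × 0.04250 = 0.3196 mR/h.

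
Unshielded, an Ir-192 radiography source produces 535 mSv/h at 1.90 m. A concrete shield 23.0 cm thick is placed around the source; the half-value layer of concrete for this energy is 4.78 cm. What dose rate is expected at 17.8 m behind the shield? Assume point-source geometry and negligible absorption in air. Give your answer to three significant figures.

Distance alone: 535 × (1.90/17.8)² = 535 × 0.01139 = 6.094 mSv/h.
Shield: 23.0/4.78 = 4.812 half-value layers → attenuation 2^(−4.812) = 0.03560.
Combined: 6.094 × 0.03560 = 0.2169 mSv/h.

0.217 mSv/h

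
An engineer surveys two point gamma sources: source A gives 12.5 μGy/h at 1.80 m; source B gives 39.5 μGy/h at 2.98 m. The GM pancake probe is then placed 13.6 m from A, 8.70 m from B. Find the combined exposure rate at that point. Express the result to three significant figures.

4.85 μGy/h

By superposition, sum each source's inverse-square contribution:
A: 12.5 × (1.80/13.6)² = 0.2190 μGy/h
B: 39.5 × (2.98/8.70)² = 4.634 μGy/h
Total = 0.2190 + 4.634 = 4.853 μGy/h.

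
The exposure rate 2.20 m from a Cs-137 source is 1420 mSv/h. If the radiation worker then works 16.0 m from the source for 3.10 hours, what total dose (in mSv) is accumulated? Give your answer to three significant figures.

Using I₁d₁² = I₂d₂², rate at 16.0 m:
1420 × (2.20/16.0)² = 1420 × 0.01891 = 26.85 mSv/h.
Dose = rate × time = 26.85 mSv/h × 3.100 h = 83.24 mSv.

83.2 mSv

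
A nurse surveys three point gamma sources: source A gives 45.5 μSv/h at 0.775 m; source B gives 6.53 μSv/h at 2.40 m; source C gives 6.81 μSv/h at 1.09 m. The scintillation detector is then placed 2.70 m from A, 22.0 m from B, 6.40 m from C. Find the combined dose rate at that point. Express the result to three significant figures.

By superposition, sum each source's inverse-square contribution:
A: 45.5 × (0.775/2.70)² = 3.749 μSv/h
B: 6.53 × (2.40/22.0)² = 0.07771 μSv/h
C: 6.81 × (1.09/6.40)² = 0.1975 μSv/h
Total = 3.749 + 0.07771 + 0.1975 = 4.024 μSv/h.

4.02 μSv/h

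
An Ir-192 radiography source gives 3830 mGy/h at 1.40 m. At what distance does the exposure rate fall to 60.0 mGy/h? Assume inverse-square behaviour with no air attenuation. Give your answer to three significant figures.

Since intensity falls as 1/r², d₂ = d₁·√(I₁/I₂).
I₁/I₂ = 3830/60.0 = 63.83, so d₂ = 1.40 × √63.83 = 11.19 m.

11.2 m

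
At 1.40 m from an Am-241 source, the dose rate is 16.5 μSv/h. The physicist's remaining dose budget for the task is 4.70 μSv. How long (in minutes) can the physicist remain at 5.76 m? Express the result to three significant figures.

Using I₁d₁² = I₂d₂², rate at 5.76 m:
(1.40/5.76)² = 0.05908, so 16.5 × 0.05908 = 0.9748 μSv/h.
Stay time = 4.70 μSv ÷ 0.9748 μSv/h = 4.822 h = 289.3 min.

289 min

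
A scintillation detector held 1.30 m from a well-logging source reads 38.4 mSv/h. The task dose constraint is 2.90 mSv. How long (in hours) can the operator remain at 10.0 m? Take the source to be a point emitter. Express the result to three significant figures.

4.47 h

Using I₁d₁² = I₂d₂², rate at 10.0 m:
38.4 × (1.30/10.0)² = 38.4 × 0.01690 = 0.6490 mSv/h.
Stay time = 2.90 mSv ÷ 0.6490 mSv/h = 4.468 h.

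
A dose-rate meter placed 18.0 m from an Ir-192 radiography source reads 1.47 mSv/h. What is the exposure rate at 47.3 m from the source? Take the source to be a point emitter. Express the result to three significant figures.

0.213 mSv/h

Applying the 1/r² law, scaling from 18.0 m to 47.3 m:
(18.0/47.3)² = 0.1448, so 1.47 × 0.1448 = 0.2129 mSv/h.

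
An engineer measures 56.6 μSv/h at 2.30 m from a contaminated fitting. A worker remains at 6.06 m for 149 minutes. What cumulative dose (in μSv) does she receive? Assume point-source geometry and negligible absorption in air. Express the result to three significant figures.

20.2 μSv

Intensity scales as (d₁/d₂)², so rate at 6.06 m:
(2.30/6.06)² = 0.1440, so 56.6 × 0.1440 = 8.150 μSv/h.
Dose = rate × time = 8.150 μSv/h × 2.483 h = 20.24 μSv.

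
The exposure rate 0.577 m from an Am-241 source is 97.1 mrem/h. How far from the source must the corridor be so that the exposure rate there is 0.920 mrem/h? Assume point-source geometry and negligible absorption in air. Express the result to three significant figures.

5.93 m

Using I₁d₁² = I₂d₂², d₂ = d₁·√(I₁/I₂).
I₁/I₂ = 97.1/0.920 = 105.5, so d₂ = 0.577 × √105.5 = 5.927 m.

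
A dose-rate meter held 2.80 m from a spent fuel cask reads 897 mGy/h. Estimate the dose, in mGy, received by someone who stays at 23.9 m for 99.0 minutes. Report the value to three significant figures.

By the inverse-square law, rate at 23.9 m:
(2.80/23.9)² = 0.01373, so 897 × 0.01373 = 12.32 mGy/h.
Dose = rate × time = 12.32 mGy/h × 1.650 h = 20.33 mGy.

20.3 mGy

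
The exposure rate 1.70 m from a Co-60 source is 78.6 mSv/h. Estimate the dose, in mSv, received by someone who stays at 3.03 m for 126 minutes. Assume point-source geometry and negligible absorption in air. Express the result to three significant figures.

52.0 mSv

Intensity scales as (d₁/d₂)², so rate at 3.03 m:
78.6 × (1.70/3.03)² = 78.6 × 0.3148 = 24.74 mSv/h.
Dose = rate × time = 24.74 mSv/h × 2.100 h = 51.95 mSv.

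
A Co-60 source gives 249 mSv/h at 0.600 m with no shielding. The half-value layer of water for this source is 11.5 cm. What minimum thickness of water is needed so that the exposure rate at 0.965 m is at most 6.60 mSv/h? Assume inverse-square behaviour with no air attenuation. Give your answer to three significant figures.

At 0.965 m, distance alone gives (0.600/0.965)² = 0.3866, so 249 × 0.3866 = 96.26 mSv/h.
Further attenuation needed: 96.26/6.60 = 14.58.
n = log₂(14.58) = 3.866 half-value layers.
Thickness = 3.866 × 11.5 cm = 44.46 cm.

44.5 cm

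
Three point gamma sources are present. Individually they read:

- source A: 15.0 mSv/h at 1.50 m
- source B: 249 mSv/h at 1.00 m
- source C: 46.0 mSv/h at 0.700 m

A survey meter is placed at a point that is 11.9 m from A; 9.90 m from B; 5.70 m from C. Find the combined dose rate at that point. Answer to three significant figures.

Each source contributes Iᵢ·(dᵢ/rᵢ)²; contributions add.
A: 15.0 × (1.50/11.9)² = 0.2383 mSv/h
B: 249 × (1.00/9.90)² = 2.541 mSv/h
C: 46.0 × (0.700/5.70)² = 0.6938 mSv/h
Total = 0.2383 + 2.541 + 0.6938 = 3.473 mSv/h.

3.47 mSv/h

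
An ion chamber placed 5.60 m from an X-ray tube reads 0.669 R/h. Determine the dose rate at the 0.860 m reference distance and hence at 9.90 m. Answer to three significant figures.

28.4 R/h; 0.214 R/h

Intensity scales as (d₁/d₂)², so
At 0.860 m: 0.669 × (5.60/0.860)² = 0.669 × 42.40 = 28.37 R/h
At 9.90 m: (0.860/9.90)² = 0.007546, so 28.37 × 0.007546 = 0.2141 R/h.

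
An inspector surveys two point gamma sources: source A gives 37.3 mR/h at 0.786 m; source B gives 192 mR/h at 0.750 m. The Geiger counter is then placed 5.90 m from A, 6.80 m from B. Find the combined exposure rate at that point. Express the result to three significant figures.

Each source contributes Iᵢ·(dᵢ/rᵢ)²; contributions add.
A: 37.3 × (0.786/5.90)² = 0.6620 mR/h
B: 192 × (0.750/6.80)² = 2.336 mR/h
Total = 0.6620 + 2.336 = 2.998 mR/h.

3.00 mR/h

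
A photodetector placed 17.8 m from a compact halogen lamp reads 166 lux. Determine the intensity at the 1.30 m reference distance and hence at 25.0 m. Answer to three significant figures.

By the inverse-square law,
At 1.30 m: (17.8/1.30)² = 187.5, so 166 × 187.5 = 31120 lux
At 25.0 m: (1.30/25.0)² = 0.002704, so 31120 × 0.002704 = 84.15 lux.

31100 lux; 84.2 lux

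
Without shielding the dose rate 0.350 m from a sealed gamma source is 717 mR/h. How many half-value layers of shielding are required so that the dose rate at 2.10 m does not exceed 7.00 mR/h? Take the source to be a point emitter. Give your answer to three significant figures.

At 2.10 m, distance alone gives (0.350/2.10)² = 0.02778, so 717 × 0.02778 = 19.92 mR/h.
Further attenuation needed: 19.92/7.00 = 2.846.
n = log₂(2.846) = 1.509 half-value layers.

1.51 half-value layers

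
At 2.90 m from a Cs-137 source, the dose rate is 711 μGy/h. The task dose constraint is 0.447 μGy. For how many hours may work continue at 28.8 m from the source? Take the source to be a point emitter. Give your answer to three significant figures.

0.0620 h

By the inverse-square law, rate at 28.8 m:
711 × (2.90/28.8)² = 711 × 0.01014 = 7.210 μGy/h.
Stay time = 0.447 μGy ÷ 7.210 μGy/h = 0.06200 h.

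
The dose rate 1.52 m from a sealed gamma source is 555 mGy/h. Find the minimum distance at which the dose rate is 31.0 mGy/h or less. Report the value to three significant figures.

Since intensity falls as 1/r², d₂ = d₁·√(I₁/I₂).
I₁/I₂ = 555/31.0 = 17.90, so d₂ = 1.52 × √17.90 = 6.431 m.

6.43 m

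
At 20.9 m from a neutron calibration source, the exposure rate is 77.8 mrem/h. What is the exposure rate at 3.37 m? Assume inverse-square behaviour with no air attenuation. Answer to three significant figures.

2990 mrem/h

Since intensity falls as 1/r², the rate at 3.37 m is
77.8 × (20.9/3.37)² = 77.8 × 38.46 = 2992 mrem/h.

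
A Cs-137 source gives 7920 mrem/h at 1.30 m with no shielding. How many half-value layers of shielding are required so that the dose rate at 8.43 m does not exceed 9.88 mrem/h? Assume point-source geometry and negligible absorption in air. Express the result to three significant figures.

4.25 half-value layers

At 8.43 m, distance alone gives (1.30/8.43)² = 0.02378, so 7920 × 0.02378 = 188.3 mrem/h.
Further attenuation needed: 188.3/9.88 = 19.06.
n = log₂(19.06) = 4.252 half-value layers.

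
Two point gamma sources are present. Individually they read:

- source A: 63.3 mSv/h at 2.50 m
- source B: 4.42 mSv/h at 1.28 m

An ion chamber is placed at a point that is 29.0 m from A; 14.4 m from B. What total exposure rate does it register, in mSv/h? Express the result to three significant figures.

By superposition, sum each source's inverse-square contribution:
A: 63.3 × (2.50/29.0)² = 0.4704 mSv/h
B: 4.42 × (1.28/14.4)² = 0.03492 mSv/h
Total = 0.4704 + 0.03492 = 0.5053 mSv/h.

0.505 mSv/h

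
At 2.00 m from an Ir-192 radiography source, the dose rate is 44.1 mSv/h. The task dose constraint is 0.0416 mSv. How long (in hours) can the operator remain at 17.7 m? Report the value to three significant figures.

0.0739 h

By the inverse-square law, rate at 17.7 m:
44.1 × (2.00/17.7)² = 44.1 × 0.01277 = 0.5632 mSv/h.
Stay time = 0.0416 mSv ÷ 0.5632 mSv/h = 0.07386 h.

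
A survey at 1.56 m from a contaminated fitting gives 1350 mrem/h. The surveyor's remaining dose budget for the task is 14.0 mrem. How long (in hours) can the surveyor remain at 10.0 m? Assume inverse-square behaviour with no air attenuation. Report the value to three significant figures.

0.426 h

By the inverse-square law, rate at 10.0 m:
1350 × (1.56/10.0)² = 1350 × 0.02434 = 32.86 mrem/h.
Stay time = 14.0 mrem ÷ 32.86 mrem/h = 0.4260 h.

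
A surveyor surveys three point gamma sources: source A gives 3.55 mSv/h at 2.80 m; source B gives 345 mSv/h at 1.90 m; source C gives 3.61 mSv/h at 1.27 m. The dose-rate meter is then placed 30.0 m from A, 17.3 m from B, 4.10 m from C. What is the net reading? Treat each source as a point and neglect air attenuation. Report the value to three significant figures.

Each source contributes Iᵢ·(dᵢ/rᵢ)²; contributions add.
A: 3.55 × (2.80/30.0)² = 0.03092 mSv/h
B: 345 × (1.90/17.3)² = 4.161 mSv/h
C: 3.61 × (1.27/4.10)² = 0.3464 mSv/h
Total = 0.03092 + 4.161 + 0.3464 = 4.538 mSv/h.

4.54 mSv/h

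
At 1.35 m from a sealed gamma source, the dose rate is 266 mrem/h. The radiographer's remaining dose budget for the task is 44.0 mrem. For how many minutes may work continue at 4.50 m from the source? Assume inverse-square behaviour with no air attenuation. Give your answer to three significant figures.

110 min

Intensity scales as (d₁/d₂)², so rate at 4.50 m:
266 × (1.35/4.50)² = 266 × 0.09000 = 23.94 mrem/h.
Stay time = 44.0 mrem ÷ 23.94 mrem/h = 1.838 h = 110.3 min.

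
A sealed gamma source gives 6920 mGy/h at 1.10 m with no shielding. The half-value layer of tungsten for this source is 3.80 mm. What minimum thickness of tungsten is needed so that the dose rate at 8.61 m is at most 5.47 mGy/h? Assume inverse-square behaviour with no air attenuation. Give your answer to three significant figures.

At 8.61 m, distance alone gives 6920 × (1.10/8.61)² = 6920 × 0.01632 = 112.9 mGy/h.
Further attenuation needed: 112.9/5.47 = 20.64.
n = log₂(20.64) = 4.367 half-value layers.
Thickness = 4.367 × 3.80 mm = 16.59 mm.

16.6 mm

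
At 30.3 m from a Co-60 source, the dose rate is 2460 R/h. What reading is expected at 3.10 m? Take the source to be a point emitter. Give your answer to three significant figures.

Applying the 1/r² law, the rate at 3.10 m is
(30.3/3.10)² = 95.53, so 2460 × 95.53 = 235000 R/h.

235000 R/h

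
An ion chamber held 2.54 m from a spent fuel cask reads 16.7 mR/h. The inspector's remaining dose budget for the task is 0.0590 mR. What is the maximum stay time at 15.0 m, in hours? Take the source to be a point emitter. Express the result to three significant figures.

By the inverse-square law, rate at 15.0 m:
16.7 × (2.54/15.0)² = 16.7 × 0.02867 = 0.4788 mR/h.
Stay time = 0.0590 mR ÷ 0.4788 mR/h = 0.1232 h.

0.123 h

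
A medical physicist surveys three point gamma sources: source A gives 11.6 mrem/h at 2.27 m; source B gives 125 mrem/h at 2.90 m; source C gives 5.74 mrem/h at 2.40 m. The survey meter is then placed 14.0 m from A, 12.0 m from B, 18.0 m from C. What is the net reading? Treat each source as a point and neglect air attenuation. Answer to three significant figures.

By superposition, sum each source's inverse-square contribution:
A: 11.6 × (2.27/14.0)² = 0.3050 mrem/h
B: 125 × (2.90/12.0)² = 7.300 mrem/h
C: 5.74 × (2.40/18.0)² = 0.1020 mrem/h
Total = 0.3050 + 7.300 + 0.1020 = 7.707 mrem/h.

7.71 mrem/h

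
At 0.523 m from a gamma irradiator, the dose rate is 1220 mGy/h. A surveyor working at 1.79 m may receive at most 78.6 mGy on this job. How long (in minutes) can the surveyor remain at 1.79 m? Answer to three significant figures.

Using I₁d₁² = I₂d₂², rate at 1.79 m:
(0.523/1.79)² = 0.08537, so 1220 × 0.08537 = 104.2 mGy/h.
Stay time = 78.6 mGy ÷ 104.2 mGy/h = 0.7543 h = 45.26 min.

45.3 min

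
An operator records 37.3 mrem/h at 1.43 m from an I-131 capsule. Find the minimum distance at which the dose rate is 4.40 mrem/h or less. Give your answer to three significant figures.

4.16 m

Intensity scales as (d₁/d₂)², so d₂ = d₁·√(I₁/I₂).
I₁/I₂ = 37.3/4.40 = 8.477, so d₂ = 1.43 × √8.477 = 4.163 m.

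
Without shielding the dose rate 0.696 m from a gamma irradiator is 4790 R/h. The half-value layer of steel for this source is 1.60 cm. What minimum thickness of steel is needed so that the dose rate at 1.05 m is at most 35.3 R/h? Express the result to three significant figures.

9.44 cm

At 1.05 m, distance alone gives 4790 × (0.696/1.05)² = 4790 × 0.4394 = 2105 R/h.
Further attenuation needed: 2105/35.3 = 59.63.
n = log₂(59.63) = 5.898 half-value layers.
Thickness = 5.898 × 1.60 cm = 9.437 cm.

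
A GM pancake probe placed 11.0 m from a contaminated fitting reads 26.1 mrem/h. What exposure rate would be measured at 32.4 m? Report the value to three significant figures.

3.01 mrem/h

Since intensity falls as 1/r², scaling from 11.0 m to 32.4 m:
(11.0/32.4)² = 0.1153, so 26.1 × 0.1153 = 3.009 mrem/h.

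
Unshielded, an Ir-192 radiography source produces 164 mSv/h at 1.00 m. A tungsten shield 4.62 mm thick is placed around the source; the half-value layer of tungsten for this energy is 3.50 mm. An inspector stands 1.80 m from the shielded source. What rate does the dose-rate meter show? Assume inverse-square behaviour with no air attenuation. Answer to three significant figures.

20.3 mSv/h

Distance alone: 164 × (1.00/1.80)² = 164 × 0.3086 = 50.61 mSv/h.
Shield: 4.62/3.50 = 1.320 half-value layers → attenuation 2^(−1.320) = 0.4005.
Combined: 50.61 × 0.4005 = 20.27 mSv/h.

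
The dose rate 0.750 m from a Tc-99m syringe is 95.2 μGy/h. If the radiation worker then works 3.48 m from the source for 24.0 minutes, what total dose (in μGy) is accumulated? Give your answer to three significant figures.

By the inverse-square law, rate at 3.48 m:
95.2 × (0.750/3.48)² = 95.2 × 0.04645 = 4.422 μGy/h.
Dose = rate × time = 4.422 μGy/h × 0.4000 h = 1.769 μGy.

1.77 μGy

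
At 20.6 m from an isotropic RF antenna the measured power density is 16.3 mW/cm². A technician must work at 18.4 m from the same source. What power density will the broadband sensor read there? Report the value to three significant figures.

Intensity scales as (d₁/d₂)², so scaling from 20.6 m to 18.4 m:
16.3 × (20.6/18.4)² = 16.3 × 1.253 = 20.42 mW/cm².

20.4 mW/cm²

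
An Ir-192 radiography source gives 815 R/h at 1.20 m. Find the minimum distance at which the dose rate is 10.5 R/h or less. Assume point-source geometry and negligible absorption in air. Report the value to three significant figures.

10.6 m

Since intensity falls as 1/r², d₂ = d₁·√(I₁/I₂).
I₁/I₂ = 815/10.5 = 77.62, so d₂ = 1.20 × √77.62 = 10.57 m.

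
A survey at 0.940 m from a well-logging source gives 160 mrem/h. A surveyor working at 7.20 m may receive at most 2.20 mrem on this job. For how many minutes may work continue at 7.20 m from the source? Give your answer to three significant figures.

Using I₁d₁² = I₂d₂², rate at 7.20 m:
160 × (0.940/7.20)² = 160 × 0.01704 = 2.726 mrem/h.
Stay time = 2.20 mrem ÷ 2.726 mrem/h = 0.8070 h = 48.42 min.

48.4 min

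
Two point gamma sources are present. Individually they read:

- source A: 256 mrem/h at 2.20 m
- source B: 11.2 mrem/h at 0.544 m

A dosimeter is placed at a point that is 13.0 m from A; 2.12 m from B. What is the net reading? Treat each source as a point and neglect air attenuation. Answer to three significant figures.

8.07 mrem/h

By superposition, sum each source's inverse-square contribution:
A: 256 × (2.20/13.0)² = 7.332 mrem/h
B: 11.2 × (0.544/2.12)² = 0.7375 mrem/h
Total = 7.332 + 0.7375 = 8.069 mrem/h.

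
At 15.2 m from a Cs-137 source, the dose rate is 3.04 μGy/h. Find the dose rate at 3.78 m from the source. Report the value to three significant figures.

Using I₁d₁² = I₂d₂², the rate at 3.78 m is
3.04 × (15.2/3.78)² = 3.04 × 16.17 = 49.16 μGy/h.

49.2 μGy/h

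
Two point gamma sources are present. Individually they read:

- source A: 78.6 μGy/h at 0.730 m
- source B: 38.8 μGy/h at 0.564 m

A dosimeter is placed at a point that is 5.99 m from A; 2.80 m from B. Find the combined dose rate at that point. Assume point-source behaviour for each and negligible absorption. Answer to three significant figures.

2.74 μGy/h

By superposition, sum each source's inverse-square contribution:
A: 78.6 × (0.730/5.99)² = 1.167 μGy/h
B: 38.8 × (0.564/2.80)² = 1.574 μGy/h
Total = 1.167 + 1.574 = 2.741 μGy/h.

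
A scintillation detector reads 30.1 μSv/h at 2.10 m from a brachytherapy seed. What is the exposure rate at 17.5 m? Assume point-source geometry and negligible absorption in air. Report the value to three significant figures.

Using I₁d₁² = I₂d₂², the rate at 17.5 m is
30.1 × (2.10/17.5)² = 30.1 × 0.01440 = 0.4334 μSv/h.

0.433 μSv/h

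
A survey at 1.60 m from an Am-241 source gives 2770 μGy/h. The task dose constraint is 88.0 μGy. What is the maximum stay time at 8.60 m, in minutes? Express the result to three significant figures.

55.1 min

Intensity scales as (d₁/d₂)², so rate at 8.60 m:
(1.60/8.60)² = 0.03461, so 2770 × 0.03461 = 95.87 μGy/h.
Stay time = 88.0 μGy ÷ 95.87 μGy/h = 0.9179 h = 55.07 min.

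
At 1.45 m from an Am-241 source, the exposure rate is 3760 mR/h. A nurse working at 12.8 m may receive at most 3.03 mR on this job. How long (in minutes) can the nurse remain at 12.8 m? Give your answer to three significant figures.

3.77 min

By the inverse-square law, rate at 12.8 m:
(1.45/12.8)² = 0.01283, so 3760 × 0.01283 = 48.24 mR/h.
Stay time = 3.03 mR ÷ 48.24 mR/h = 0.06281 h = 3.769 min.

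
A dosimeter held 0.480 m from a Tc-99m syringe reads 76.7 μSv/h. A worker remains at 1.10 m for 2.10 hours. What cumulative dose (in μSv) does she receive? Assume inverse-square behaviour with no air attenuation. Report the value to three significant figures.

Applying the 1/r² law, rate at 1.10 m:
(0.480/1.10)² = 0.1904, so 76.7 × 0.1904 = 14.60 μSv/h.
Dose = rate × time = 14.60 μSv/h × 2.100 h = 30.66 μSv.

30.7 μSv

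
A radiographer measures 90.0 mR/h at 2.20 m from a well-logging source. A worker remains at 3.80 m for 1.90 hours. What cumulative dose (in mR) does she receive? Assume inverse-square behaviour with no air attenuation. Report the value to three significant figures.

Intensity scales as (d₁/d₂)², so rate at 3.80 m:
(2.20/3.80)² = 0.3352, so 90.0 × 0.3352 = 30.17 mR/h.
Dose = rate × time = 30.17 mR/h × 1.900 h = 57.32 mR.

57.3 mR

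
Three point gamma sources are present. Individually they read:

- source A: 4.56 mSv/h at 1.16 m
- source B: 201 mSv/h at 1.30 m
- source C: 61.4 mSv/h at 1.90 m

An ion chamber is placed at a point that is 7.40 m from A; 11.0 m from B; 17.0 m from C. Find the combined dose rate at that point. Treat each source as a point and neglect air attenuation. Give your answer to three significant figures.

By superposition, sum each source's inverse-square contribution:
A: 4.56 × (1.16/7.40)² = 0.1121 mSv/h
B: 201 × (1.30/11.0)² = 2.807 mSv/h
C: 61.4 × (1.90/17.0)² = 0.7670 mSv/h
Total = 0.1121 + 2.807 + 0.7670 = 3.686 mSv/h.

3.69 mSv/h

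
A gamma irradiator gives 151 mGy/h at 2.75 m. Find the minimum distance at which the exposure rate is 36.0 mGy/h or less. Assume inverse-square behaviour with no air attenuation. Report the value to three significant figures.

Applying the 1/r² law, d₂ = d₁·√(I₁/I₂).
I₁/I₂ = 151/36.0 = 4.194, so d₂ = 2.75 × √4.194 = 5.632 m.

5.63 m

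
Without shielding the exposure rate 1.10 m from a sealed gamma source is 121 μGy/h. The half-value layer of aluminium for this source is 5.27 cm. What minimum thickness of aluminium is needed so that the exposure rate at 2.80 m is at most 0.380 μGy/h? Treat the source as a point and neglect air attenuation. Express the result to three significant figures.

At 2.80 m, distance alone gives 121 × (1.10/2.80)² = 121 × 0.1543 = 18.67 μGy/h.
Further attenuation needed: 18.67/0.380 = 49.13.
n = log₂(49.13) = 5.619 half-value layers.
Thickness = 5.619 × 5.27 cm = 29.61 cm.

29.6 cm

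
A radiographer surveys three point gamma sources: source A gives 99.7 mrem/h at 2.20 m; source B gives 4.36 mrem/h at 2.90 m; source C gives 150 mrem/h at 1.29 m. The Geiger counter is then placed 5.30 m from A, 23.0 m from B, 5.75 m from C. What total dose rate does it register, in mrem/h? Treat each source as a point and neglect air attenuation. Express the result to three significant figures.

24.8 mrem/h

Each source contributes Iᵢ·(dᵢ/rᵢ)²; contributions add.
A: 99.7 × (2.20/5.30)² = 17.18 mrem/h
B: 4.36 × (2.90/23.0)² = 0.06931 mrem/h
C: 150 × (1.29/5.75)² = 7.550 mrem/h
Total = 17.18 + 0.06931 + 7.550 = 24.80 mrem/h.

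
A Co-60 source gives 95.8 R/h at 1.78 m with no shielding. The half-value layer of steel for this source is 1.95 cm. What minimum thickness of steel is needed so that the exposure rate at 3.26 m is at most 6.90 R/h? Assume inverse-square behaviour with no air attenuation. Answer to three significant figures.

At 3.26 m, distance alone gives (1.78/3.26)² = 0.2981, so 95.8 × 0.2981 = 28.56 R/h.
Further attenuation needed: 28.56/6.90 = 4.139.
n = log₂(4.139) = 2.049 half-value layers.
Thickness = 2.049 × 1.95 cm = 3.996 cm.

4.00 cm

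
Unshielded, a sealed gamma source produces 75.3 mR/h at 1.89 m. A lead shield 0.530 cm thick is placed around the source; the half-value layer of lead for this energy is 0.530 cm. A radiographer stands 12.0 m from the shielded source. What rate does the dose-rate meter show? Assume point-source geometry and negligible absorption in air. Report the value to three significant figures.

0.934 mR/h

Distance alone: 75.3 × (1.89/12.0)² = 75.3 × 0.02481 = 1.868 mR/h.
Shield: 0.530/0.530 = 1.000 half-value layers → attenuation 2^(−1.000) = 0.5000.
Combined: 1.868 × 0.5000 = 0.9340 mR/h.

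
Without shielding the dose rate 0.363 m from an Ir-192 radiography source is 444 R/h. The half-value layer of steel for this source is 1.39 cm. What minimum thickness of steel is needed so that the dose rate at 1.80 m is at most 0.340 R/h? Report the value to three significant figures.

7.97 cm

At 1.80 m, distance alone gives (0.363/1.80)² = 0.04067, so 444 × 0.04067 = 18.06 R/h.
Further attenuation needed: 18.06/0.340 = 53.12.
n = log₂(53.12) = 5.731 half-value layers.
Thickness = 5.731 × 1.39 cm = 7.966 cm.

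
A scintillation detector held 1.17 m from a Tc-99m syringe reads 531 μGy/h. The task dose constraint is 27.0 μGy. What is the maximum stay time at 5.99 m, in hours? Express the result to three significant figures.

By the inverse-square law, rate at 5.99 m:
531 × (1.17/5.99)² = 531 × 0.03815 = 20.26 μGy/h.
Stay time = 27.0 μGy ÷ 20.26 μGy/h = 1.333 h.

1.33 h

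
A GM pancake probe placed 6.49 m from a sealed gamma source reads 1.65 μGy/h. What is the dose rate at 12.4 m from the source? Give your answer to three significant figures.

0.452 μGy/h

By the inverse-square law, scaling from 6.49 m to 12.4 m:
(6.49/12.4)² = 0.2739, so 1.65 × 0.2739 = 0.4519 μGy/h.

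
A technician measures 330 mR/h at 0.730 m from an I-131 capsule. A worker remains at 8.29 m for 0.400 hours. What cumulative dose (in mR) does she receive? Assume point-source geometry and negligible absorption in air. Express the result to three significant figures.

Applying the 1/r² law, rate at 8.29 m:
330 × (0.730/8.29)² = 330 × 0.007754 = 2.559 mR/h.
Dose = rate × time = 2.559 mR/h × 0.4000 h = 1.024 mR.

1.02 mR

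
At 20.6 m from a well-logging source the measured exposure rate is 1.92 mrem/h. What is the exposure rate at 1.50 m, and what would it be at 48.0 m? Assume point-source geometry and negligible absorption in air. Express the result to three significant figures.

Applying the 1/r² law,
At 1.50 m: (20.6/1.50)² = 188.6, so 1.92 × 188.6 = 362.1 mrem/h
At 48.0 m: 362.1 × (1.50/48.0)² = 362.1 × 0.0009766 = 0.3536 mrem/h.

362 mrem/h; 0.354 mrem/h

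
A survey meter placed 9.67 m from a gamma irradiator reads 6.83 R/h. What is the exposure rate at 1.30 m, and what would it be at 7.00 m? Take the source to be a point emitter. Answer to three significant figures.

378 R/h; 13.0 R/h

Since intensity falls as 1/r²,
At 1.30 m: 6.83 × (9.67/1.30)² = 6.83 × 55.33 = 377.9 R/h
At 7.00 m: (1.30/7.00)² = 0.03449, so 377.9 × 0.03449 = 13.03 R/h.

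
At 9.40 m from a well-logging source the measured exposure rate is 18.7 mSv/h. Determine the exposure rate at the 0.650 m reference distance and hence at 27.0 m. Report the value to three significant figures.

3910 mSv/h; 2.27 mSv/h

Applying the 1/r² law,
At 0.650 m: (9.40/0.650)² = 209.1, so 18.7 × 209.1 = 3910 mSv/h
At 27.0 m: 3910 × (0.650/27.0)² = 3910 × 0.0005796 = 2.266 mSv/h.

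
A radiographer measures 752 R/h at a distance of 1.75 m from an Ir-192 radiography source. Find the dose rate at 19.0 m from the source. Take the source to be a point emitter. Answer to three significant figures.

6.38 R/h

Using I₁d₁² = I₂d₂², the rate at 19.0 m is
(1.75/19.0)² = 0.008483, so 752 × 0.008483 = 6.379 R/h.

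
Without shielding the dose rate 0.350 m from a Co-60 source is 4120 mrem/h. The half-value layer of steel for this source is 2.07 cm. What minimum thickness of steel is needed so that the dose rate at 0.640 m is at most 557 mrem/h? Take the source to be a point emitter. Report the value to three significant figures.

2.37 cm

At 0.640 m, distance alone gives 4120 × (0.350/0.640)² = 4120 × 0.2991 = 1232 mrem/h.
Further attenuation needed: 1232/557 = 2.212.
n = log₂(2.212) = 1.145 half-value layers.
Thickness = 1.145 × 2.07 cm = 2.370 cm.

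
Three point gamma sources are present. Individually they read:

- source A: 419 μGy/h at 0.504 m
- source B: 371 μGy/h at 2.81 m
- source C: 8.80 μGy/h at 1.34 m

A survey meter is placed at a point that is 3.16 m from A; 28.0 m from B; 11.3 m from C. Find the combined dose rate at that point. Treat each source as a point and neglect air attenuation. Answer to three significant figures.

Each source contributes Iᵢ·(dᵢ/rᵢ)²; contributions add.
A: 419 × (0.504/3.16)² = 10.66 μGy/h
B: 371 × (2.81/28.0)² = 3.737 μGy/h
C: 8.80 × (1.34/11.3)² = 0.1237 μGy/h
Total = 10.66 + 3.737 + 0.1237 = 14.52 μGy/h.

14.5 μGy/h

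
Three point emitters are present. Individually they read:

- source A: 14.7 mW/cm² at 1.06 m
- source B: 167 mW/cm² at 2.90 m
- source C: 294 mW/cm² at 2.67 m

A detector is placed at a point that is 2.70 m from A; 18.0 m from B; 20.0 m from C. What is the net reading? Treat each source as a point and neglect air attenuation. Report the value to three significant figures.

By superposition, sum each source's inverse-square contribution:
A: 14.7 × (1.06/2.70)² = 2.266 mW/cm²
B: 167 × (2.90/18.0)² = 4.335 mW/cm²
C: 294 × (2.67/20.0)² = 5.240 mW/cm²
Total = 2.266 + 4.335 + 5.240 = 11.84 mW/cm².

11.8 mW/cm²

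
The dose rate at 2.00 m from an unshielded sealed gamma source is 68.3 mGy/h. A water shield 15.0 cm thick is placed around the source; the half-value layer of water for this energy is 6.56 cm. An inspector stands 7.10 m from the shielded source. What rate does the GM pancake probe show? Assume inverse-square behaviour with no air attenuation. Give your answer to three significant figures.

1.11 mGy/h

Distance alone: 68.3 × (2.00/7.10)² = 68.3 × 0.07935 = 5.420 mGy/h.
Shield: 15.0/6.56 = 2.287 half-value layers → attenuation 2^(−2.287) = 0.2049.
Combined: 5.420 × 0.2049 = 1.111 mGy/h.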